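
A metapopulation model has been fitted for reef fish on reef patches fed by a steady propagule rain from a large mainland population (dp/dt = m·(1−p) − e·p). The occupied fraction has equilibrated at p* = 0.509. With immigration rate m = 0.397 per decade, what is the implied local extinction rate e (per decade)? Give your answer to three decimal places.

At equilibrium m(1−p*) = e·p*, so e = m(1−p*)/p*.
e = 0.397 × 0.4910 / 0.509 = 0.3830.

0.383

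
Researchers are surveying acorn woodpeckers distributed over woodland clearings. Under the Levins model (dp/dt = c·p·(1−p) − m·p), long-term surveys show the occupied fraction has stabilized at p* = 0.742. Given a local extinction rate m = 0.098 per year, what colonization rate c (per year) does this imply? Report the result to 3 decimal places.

At equilibrium c(1−p*) = m, so c = m/(1−p*).
c = 0.098/(1 − 0.742) = 0.098/0.2580 = 0.3798.

0.380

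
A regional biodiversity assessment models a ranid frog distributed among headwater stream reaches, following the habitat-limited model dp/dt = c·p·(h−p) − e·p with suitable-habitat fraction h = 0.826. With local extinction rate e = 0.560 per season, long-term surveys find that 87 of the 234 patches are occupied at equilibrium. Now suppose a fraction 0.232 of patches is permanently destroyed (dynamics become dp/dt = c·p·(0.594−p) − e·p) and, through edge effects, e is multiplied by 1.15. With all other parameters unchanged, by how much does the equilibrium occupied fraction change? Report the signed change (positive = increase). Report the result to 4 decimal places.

Observed p* = 87/234 = 0.37179.
Balance c(h−p*) = e gives c = e/(0.826 − 0.37179) = 0.560/0.45421 = 1.23291.
New p* = 0.594 − e/c = 0.594 − 0.64400/1.23291 = 0.07166.
Δp* = 0.07166 − 0.37179 = -0.30013.

-0.3001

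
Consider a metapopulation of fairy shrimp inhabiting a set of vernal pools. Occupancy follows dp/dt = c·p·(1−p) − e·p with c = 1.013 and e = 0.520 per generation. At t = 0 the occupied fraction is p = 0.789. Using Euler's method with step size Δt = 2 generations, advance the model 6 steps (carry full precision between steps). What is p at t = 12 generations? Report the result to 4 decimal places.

Update rule: p ← p + [c·p·(1−p) − e·p]·Δt with Δt = 2.
p: 0.78900 → 0.30573  (Δp = -0.48327)
p: 0.30573 → 0.41781  (Δp = +0.11208)
p: 0.41781 → 0.47610  (Δp = +0.05829)
p: 0.47610 → 0.48630  (Δp = +0.01020)
p: 0.48630 → 0.48667  (Δp = +0.00037)
p: 0.48667 → 0.48667  (Δp = +0.00001)

0.4867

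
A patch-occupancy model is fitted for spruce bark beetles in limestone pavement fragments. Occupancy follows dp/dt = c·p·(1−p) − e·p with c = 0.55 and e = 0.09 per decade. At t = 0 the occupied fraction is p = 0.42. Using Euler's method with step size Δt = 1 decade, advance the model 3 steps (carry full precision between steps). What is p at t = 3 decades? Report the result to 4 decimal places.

Update rule: p ← p + [c·p·(1−p) − e·p]·Δt with Δt = 1.
step 1: Δp = +0.09618, p = 0.51618
step 2: Δp = +0.09090, p = 0.60708
step 3: Δp = +0.07656, p = 0.68364

0.6836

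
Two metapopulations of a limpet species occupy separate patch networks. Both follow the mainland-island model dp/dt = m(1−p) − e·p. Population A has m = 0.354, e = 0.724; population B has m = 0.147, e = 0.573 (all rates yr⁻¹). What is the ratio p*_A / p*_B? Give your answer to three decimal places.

A: p*_A = m/(m+e) = 0.354/1.0780 = 0.3284.
B: p*_B = 0.147/0.7200 = 0.2042.
p*_A / p*_B = 0.3284/0.2042 = 1.6084.

1.608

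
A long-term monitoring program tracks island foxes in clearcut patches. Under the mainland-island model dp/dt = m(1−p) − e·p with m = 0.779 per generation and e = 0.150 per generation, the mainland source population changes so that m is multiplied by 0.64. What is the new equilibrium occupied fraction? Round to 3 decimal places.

Before: p* = 0.779/(0.779+0.150) = 0.8385.
After: m = 0.49856, e = 0.15; p* = 0.49856/0.6486 = 0.7687.

0.769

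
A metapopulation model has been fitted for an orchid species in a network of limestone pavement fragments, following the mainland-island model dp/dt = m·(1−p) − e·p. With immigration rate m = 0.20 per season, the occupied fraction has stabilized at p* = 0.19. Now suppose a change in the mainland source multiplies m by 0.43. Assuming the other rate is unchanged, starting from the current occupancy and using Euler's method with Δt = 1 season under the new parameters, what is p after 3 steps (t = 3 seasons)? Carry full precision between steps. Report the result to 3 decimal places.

0.092

Balance m(1−p*) = e·p* gives e = m(1−p*)/p* = 0.20×0.81000/0.19000 = 0.85263.
Starting from p₀ = 0.19000; update p ← p + (dp/dt)·Δt with the new parameters.
step 1: Δp = -0.09234, p = 0.09766
step 2: Δp = -0.00567, p = 0.09199
step 3: Δp = -0.00035, p = 0.09165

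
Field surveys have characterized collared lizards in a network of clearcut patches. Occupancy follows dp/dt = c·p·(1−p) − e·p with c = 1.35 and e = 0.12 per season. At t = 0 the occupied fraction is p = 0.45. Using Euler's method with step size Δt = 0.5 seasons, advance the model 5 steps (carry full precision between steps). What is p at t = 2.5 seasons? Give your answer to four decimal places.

Update rule: p ← p + [c·p·(1−p) − e·p]·Δt with Δt = 0.5.
p: 0.45000 → 0.59006  (Δp = +0.14006)
p: 0.59006 → 0.71793  (Δp = +0.12787)
p: 0.71793 → 0.81155  (Δp = +0.09361)
p: 0.81155 → 0.86609  (Δp = +0.05454)
p: 0.86609 → 0.89241  (Δp = +0.02632)

0.8924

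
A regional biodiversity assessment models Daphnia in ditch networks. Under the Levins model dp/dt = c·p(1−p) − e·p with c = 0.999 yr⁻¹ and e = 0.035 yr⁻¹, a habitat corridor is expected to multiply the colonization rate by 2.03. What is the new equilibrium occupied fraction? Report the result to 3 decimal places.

0.983

Before: p* = 1 − 0.035/0.999 = 0.9650.
After the change, c = 2.02797, e = 0.035, so p* = 1 − 0.035/2.02797 = 0.9827.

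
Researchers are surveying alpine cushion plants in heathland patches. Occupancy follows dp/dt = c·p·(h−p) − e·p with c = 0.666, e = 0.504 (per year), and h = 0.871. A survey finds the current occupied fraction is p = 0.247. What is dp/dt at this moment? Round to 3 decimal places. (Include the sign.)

-0.022

Colonization term: c·p·(h−p) = 0.666×0.247×0.6240 = 0.10265.
Extinction term: e·p = 0.12449.
dp/dt = 0.10265 − 0.12449 = -0.02184.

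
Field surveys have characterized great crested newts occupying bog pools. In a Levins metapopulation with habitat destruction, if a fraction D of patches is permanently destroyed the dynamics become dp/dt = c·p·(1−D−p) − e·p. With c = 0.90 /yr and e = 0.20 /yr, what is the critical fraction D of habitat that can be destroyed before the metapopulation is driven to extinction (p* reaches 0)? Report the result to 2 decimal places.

The nontrivial equilibrium is p* = (1−D) − e/c; extinction occurs when this hits zero.
So D_crit = 1 − e/c = 1 − 0.20/0.90 = 1 − 0.2222 = 0.7778.
Note this equals the original equilibrium occupancy — the Levins extinction-debt result.

0.78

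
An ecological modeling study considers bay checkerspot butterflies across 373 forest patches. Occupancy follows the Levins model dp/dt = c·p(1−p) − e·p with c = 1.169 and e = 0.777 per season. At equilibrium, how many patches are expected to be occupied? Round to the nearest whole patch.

125

p* = 1 − e/c = 1 − 0.777/1.169 = 0.3353.
Expected occupied patches = N × p* = 373 × 0.3353 = 125.08 ≈ 125.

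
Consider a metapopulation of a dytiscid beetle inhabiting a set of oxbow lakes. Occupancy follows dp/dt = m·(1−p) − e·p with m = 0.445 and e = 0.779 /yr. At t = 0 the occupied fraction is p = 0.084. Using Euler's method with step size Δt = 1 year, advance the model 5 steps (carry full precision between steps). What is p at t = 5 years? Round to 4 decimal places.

0.3637

Update rule: p ← p + [m·(1−p) − e·p]·Δt with Δt = 1.
t = 1: p = 0.08400 + (+0.34218) = 0.42618
t = 2: p = 0.42618 + (-0.07665) = 0.34953
t = 3: p = 0.34953 + (+0.01717) = 0.36670
t = 4: p = 0.36670 + (-0.00385) = 0.36286
t = 5: p = 0.36286 + (+0.00086) = 0.36372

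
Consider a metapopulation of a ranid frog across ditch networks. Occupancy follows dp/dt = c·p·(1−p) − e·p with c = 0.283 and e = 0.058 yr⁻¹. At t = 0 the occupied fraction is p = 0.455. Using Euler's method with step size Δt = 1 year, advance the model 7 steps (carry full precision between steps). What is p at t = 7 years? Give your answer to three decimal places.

0.697

Update rule: p ← p + [c·p·(1−p) − e·p]·Δt with Δt = 1.
step 1: Δp = +0.04379, p = 0.49879
step 2: Δp = +0.04182, p = 0.54061
step 3: Δp = +0.03893, p = 0.57954
step 4: Δp = +0.03535, p = 0.61488
step 5: Δp = +0.03135, p = 0.64623
step 6: Δp = +0.02722, p = 0.67345
step 7: Δp = +0.02318, p = 0.69663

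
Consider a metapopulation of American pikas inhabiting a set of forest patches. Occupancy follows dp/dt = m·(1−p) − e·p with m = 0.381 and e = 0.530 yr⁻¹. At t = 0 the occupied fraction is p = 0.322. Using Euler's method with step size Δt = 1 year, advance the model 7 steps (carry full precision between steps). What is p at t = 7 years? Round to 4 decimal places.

Update rule: p ← p + [m·(1−p) − e·p]·Δt with Δt = 1.
p: 0.32200 → 0.40966  (Δp = +0.08766)
p: 0.40966 → 0.41746  (Δp = +0.00780)
p: 0.41746 → 0.41815  (Δp = +0.00069)
p: 0.41815 → 0.41822  (Δp = +0.00006)
p: 0.41822 → 0.41822  (Δp = +0.00001)
p: 0.41822 → 0.41822  (Δp = +0.00000)
p: 0.41822 → 0.41822  (Δp = +0.00000)

0.4182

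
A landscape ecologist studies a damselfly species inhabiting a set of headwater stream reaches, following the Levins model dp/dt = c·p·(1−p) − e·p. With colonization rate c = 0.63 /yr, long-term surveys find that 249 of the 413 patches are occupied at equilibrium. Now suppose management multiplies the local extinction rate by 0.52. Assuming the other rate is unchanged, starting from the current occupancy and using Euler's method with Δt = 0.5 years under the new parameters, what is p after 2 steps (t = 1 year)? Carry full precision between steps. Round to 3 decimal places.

0.670

Observed p* = 249/413 = 0.60291.
Balance c(1−p*) = e gives e = 0.63×(1 − 0.60291) = 0.25017.
Starting from p₀ = 0.60291; update p ← p + (dp/dt)·Δt with the new parameters.
step 1: Δp = +0.03620, p = 0.63910
step 2: Δp = +0.03108, p = 0.67019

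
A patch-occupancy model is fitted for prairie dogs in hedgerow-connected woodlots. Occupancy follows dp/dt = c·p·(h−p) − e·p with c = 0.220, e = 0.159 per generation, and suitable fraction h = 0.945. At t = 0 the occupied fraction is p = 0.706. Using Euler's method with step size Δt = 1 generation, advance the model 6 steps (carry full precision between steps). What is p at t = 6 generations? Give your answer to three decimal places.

Update rule: p ← p + [c·p·(h−p) − e·p]·Δt with Δt = 1.
p: 0.70600 → 0.63087  (Δp = -0.07513)
p: 0.63087 → 0.57416  (Δp = -0.05671)
p: 0.57416 → 0.52971  (Δp = -0.04445)
p: 0.52971 → 0.49388  (Δp = -0.03583)
p: 0.49388 → 0.46437  (Δp = -0.02951)
p: 0.46437 → 0.43964  (Δp = -0.02473)

0.440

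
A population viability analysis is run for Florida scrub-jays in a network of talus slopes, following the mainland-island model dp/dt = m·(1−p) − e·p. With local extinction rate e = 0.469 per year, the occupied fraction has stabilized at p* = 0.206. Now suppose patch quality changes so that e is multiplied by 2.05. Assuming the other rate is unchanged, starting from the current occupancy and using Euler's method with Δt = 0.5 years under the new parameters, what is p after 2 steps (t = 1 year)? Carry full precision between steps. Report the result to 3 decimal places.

0.132

Balance m(1−p*) = e·p* gives m = e·p*/(1−p*) = 0.469×0.20600/0.79400 = 0.12168.
Starting from p₀ = 0.20600; update p ← p + (dp/dt)·Δt with the new parameters.
p: 0.20600 → 0.15528  (Δp = -0.05072)
p: 0.15528 → 0.13202  (Δp = -0.02325)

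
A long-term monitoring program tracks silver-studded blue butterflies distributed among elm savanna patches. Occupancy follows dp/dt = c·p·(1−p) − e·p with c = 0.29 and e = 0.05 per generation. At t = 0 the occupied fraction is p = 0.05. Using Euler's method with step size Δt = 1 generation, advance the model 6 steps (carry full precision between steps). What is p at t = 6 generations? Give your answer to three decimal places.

Update rule: p ← p + [c·p·(1−p) − e·p]·Δt with Δt = 1.
t = 1: p = 0.05000 + (+0.01127) = 0.06128
t = 2: p = 0.06128 + (+0.01362) = 0.07489
t = 3: p = 0.07489 + (+0.01635) = 0.09124
t = 4: p = 0.09124 + (+0.01948) = 0.11072
t = 5: p = 0.11072 + (+0.02302) = 0.13374
t = 6: p = 0.13374 + (+0.02691) = 0.16065

0.161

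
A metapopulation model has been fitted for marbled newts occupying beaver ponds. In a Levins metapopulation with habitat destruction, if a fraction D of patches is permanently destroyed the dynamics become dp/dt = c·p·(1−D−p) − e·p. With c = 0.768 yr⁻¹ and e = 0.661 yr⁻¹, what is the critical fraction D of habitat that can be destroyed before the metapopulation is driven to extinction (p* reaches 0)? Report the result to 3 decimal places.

0.139

The nontrivial equilibrium is p* = (1−D) − e/c; extinction occurs when this hits zero.
So D_crit = 1 − e/c = 1 − 0.661/0.768 = 1 − 0.8607 = 0.1393.
This equals the undisturbed p*, a classic result of Lande's extension.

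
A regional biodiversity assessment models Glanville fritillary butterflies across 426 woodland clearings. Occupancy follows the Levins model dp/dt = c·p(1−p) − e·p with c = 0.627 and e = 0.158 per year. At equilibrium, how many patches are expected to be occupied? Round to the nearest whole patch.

319

p* = 1 − e/c = 1 − 0.158/0.627 = 0.7480.
Expected occupied patches = N × p* = 426 × 0.7480 = 318.65 ≈ 319.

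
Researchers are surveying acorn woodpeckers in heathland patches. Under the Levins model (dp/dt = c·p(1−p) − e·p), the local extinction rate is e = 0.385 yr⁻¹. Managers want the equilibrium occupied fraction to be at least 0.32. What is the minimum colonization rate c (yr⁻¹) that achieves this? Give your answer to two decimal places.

0.57

p* = 1 − e/c ≥ 0.32 requires e/c ≤ 0.6800, i.e. c ≥ e/0.6800.
c_min = 0.385/0.6800 = 0.5662.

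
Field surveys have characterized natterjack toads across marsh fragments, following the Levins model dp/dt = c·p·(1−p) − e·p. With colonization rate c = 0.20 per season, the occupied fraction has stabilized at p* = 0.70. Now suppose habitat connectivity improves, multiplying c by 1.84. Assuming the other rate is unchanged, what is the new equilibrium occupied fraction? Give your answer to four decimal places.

0.8370

Balance c(1−p*) = e gives e = 0.20×(1 − 0.70000) = 0.06000.
New p* = 1 − e/c = 1 − 0.06000/0.36800 = 0.83696.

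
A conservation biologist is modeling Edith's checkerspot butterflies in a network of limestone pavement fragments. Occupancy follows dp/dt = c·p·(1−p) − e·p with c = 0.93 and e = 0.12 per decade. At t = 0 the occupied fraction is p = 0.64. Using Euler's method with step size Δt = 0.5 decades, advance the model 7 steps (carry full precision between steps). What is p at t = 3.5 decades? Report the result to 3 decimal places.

0.861

Update rule: p ← p + [c·p·(1−p) − e·p]·Δt with Δt = 0.5.
t = 0.5: p = 0.64000 + (+0.06874) = 0.70874
t = 1: p = 0.70874 + (+0.05347) = 0.76220
t = 1.5: p = 0.76220 + (+0.03855) = 0.80075
t = 2: p = 0.80075 + (+0.02615) = 0.82690
t = 2.5: p = 0.82690 + (+0.01695) = 0.84384
t = 3: p = 0.84384 + (+0.01064) = 0.85449
t = 3.5: p = 0.85449 + (+0.00655) = 0.86103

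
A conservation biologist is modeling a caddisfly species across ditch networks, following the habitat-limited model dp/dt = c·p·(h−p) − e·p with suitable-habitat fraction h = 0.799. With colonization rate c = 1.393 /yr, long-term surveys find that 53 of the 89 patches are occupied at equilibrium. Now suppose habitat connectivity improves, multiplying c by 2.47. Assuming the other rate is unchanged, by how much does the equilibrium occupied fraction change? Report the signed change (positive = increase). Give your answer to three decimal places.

Observed p* = 53/89 = 0.59551.
Balance c(h−p*) = e gives e = 1.393×(0.799 − 0.59551) = 0.28346.
New p* = 0.799 − e/c = 0.799 − 0.28346/3.44071 = 0.71662.
Δp* = 0.71662 − 0.59551 = +0.12111.

0.121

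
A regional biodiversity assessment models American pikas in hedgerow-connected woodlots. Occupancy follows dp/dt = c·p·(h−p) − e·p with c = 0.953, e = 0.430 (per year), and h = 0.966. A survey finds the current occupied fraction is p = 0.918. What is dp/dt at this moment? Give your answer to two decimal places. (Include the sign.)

-0.35

Colonization term: c·p·(h−p) = 0.953×0.918×0.0480 = 0.04199.
Extinction term: e·p = 0.39474.
dp/dt = 0.04199 − 0.39474 = -0.35275.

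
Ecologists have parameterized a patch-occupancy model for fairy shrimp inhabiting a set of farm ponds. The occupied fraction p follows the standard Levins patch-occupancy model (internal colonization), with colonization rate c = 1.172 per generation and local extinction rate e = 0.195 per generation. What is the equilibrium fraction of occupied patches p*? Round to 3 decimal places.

Setting dp/dt = 0 and dividing through by p* gives c·(1−p*) = e.
So p* = 1 − e/c = 1 − 0.195/1.172 = 1 − 0.1664 = 0.8336.

0.834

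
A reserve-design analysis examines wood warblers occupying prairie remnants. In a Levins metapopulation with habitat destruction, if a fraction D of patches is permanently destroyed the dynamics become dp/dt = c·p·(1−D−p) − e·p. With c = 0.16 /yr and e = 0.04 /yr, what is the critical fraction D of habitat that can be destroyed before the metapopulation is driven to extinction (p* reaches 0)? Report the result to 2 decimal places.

0.75

The nontrivial equilibrium is p* = (1−D) − e/c; extinction occurs when this hits zero.
So D_crit = 1 − e/c = 1 − 0.04/0.16 = 1 − 0.2500 = 0.7500.
This equals the undisturbed p*, a classic result of Lande's extension.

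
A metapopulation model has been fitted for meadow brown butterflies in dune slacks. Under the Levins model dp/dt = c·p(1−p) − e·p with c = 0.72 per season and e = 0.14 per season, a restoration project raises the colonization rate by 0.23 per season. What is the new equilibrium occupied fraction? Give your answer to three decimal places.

0.853

Before: p* = 1 − 0.14/0.72 = 0.8056.
After the change, c = 0.95, e = 0.14, so p* = 1 − 0.14/0.95 = 0.8526.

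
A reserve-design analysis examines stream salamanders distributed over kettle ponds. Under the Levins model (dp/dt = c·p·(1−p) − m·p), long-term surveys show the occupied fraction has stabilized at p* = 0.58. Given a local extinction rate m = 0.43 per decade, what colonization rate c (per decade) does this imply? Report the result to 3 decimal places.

1.024

At equilibrium c(1−p*) = m, so c = m/(1−p*).
c = 0.43/(1 − 0.58) = 0.43/0.4200 = 1.0238.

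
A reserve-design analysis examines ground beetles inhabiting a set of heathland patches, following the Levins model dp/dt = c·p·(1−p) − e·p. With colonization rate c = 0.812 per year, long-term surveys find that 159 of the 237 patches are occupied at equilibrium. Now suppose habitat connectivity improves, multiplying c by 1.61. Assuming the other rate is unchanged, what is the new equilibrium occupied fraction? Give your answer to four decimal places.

Observed p* = 159/237 = 0.67089.
Balance c(1−p*) = e gives e = 0.812×(1 − 0.67089) = 0.26724.
New p* = 1 − e/c = 1 − 0.26724/1.30732 = 0.79558.

0.7956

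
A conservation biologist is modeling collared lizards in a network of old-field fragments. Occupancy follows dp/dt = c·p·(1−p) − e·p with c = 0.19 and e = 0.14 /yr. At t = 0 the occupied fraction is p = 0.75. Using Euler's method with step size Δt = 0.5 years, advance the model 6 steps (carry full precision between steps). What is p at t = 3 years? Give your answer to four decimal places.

Update rule: p ← p + [c·p·(1−p) − e·p]·Δt with Δt = 0.5.
step 1: Δp = -0.03469, p = 0.71531
step 2: Δp = -0.03073, p = 0.68459
step 3: Δp = -0.02741, p = 0.65718
step 4: Δp = -0.02460, p = 0.63258
step 5: Δp = -0.02220, p = 0.61038
step 6: Δp = -0.02013, p = 0.59024

0.5902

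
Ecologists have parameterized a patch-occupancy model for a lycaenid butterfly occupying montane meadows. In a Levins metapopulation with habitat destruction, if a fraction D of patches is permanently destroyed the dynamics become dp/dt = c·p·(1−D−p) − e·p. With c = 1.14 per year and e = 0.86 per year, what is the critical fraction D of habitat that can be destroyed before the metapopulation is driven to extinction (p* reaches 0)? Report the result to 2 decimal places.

0.25

The nontrivial equilibrium is p* = (1−D) − e/c; extinction occurs when this hits zero.
So D_crit = 1 − e/c = 1 − 0.86/1.14 = 1 − 0.7544 = 0.2456.
Note this equals the original equilibrium occupancy — the Levins extinction-debt result.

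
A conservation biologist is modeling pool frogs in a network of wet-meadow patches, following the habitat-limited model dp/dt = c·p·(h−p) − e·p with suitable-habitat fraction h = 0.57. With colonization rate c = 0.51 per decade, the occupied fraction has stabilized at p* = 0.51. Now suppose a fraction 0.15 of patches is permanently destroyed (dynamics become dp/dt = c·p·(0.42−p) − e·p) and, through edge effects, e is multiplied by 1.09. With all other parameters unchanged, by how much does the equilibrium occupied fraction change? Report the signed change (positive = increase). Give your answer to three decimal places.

-0.155

Balance c(h−p*) = e gives e = 0.51×(0.57 − 0.51000) = 0.03060.
New p* = 0.42 − e/c = 0.42 − 0.03335/0.51000 = 0.35461.
Δp* = 0.35461 − 0.51000 = -0.15539.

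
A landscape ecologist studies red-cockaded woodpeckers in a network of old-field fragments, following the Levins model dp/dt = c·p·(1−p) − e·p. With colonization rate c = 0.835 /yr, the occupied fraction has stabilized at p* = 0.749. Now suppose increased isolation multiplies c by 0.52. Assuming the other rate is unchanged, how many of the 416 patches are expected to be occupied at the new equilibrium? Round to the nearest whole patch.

215

Balance c(1−p*) = e gives e = 0.835×(1 − 0.74900) = 0.20958.
New p* = 1 − e/c = 1 − 0.20958/0.43420 = 0.51732.
Expected occupied = 416 × 0.51732 = 215.21 ≈ 215.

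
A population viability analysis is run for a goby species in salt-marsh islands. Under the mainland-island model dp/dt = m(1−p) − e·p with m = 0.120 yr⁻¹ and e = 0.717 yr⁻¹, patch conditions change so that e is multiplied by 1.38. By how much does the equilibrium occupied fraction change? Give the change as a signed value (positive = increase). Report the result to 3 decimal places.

-0.035

Before: p* = 0.120/(0.120+0.717) = 0.1434.
After: m = 0.12, e = 0.98946; p* = 0.12/1.1095 = 0.1082.
Δp* = 0.1082 − 0.1434 = -0.0352.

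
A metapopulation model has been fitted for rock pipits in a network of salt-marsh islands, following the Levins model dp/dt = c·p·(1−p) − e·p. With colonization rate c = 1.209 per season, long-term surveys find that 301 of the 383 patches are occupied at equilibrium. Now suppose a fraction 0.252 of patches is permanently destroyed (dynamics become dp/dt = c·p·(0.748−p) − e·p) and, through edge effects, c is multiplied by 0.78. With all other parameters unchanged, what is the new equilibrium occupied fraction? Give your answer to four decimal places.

0.4735

Observed p* = 301/383 = 0.78590.
Balance c(1−p*) = e gives e = 1.209×(1 − 0.78590) = 0.25885.
New p* = 0.748 − e/c = 0.748 − 0.25885/0.94302 = 0.47351.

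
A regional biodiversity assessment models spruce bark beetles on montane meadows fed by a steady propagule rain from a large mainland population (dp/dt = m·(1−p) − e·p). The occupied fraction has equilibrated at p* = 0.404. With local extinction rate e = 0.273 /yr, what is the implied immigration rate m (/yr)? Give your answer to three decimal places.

At equilibrium m(1−p*) = e·p*, so m = e·p*/(1−p*).
m = 0.273 × 0.404 / 0.5960 = 0.1103/0.5960 = 0.1851.

0.185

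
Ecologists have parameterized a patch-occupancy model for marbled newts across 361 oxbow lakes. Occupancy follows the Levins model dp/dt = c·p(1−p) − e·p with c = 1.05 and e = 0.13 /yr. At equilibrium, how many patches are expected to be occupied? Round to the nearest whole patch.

p* = 1 − e/c = 1 − 0.13/1.05 = 0.8762.
Expected occupied patches = N × p* = 361 × 0.8762 = 316.30 ≈ 316.

316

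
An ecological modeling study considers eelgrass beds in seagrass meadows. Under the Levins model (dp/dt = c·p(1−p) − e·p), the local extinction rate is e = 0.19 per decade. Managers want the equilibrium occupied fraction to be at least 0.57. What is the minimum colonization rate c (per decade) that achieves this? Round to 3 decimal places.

p* = 1 − e/c ≥ 0.57 requires e/c ≤ 0.4300, i.e. c ≥ e/0.4300.
c_min = 0.19/0.4300 = 0.4419.

0.442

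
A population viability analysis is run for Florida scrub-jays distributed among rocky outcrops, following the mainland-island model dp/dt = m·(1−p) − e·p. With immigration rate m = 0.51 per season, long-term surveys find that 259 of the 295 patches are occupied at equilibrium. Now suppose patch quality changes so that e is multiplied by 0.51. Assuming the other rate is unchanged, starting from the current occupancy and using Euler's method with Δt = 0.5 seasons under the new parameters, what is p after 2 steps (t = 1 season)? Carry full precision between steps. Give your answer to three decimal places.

Observed p* = 259/295 = 0.87797.
Balance m(1−p*) = e·p* gives e = m(1−p*)/p* = 0.51×0.12203/0.87797 = 0.07089.
Starting from p₀ = 0.87797; update p ← p + (dp/dt)·Δt with the new parameters.
step 1: Δp = +0.01525, p = 0.89321
step 2: Δp = +0.01108, p = 0.90430

0.904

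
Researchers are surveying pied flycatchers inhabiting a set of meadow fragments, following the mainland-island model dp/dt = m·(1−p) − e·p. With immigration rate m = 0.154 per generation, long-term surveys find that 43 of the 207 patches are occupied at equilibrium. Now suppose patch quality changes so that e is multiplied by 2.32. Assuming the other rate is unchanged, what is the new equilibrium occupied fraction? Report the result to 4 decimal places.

0.1015

Observed p* = 43/207 = 0.20773.
Balance m(1−p*) = e·p* gives e = m(1−p*)/p* = 0.154×0.79227/0.20773 = 0.58735.
New p* = m/(m+e) = 0.15400/(0.15400+1.36265) = 0.10154.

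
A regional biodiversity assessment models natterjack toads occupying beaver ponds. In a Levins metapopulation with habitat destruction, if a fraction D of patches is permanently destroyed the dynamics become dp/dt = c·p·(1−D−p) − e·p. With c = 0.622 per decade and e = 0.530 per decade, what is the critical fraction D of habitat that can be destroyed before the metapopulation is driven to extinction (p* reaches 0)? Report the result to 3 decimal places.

0.148

The nontrivial equilibrium is p* = (1−D) − e/c; extinction occurs when this hits zero.
So D_crit = 1 − e/c = 1 − 0.530/0.622 = 1 − 0.8521 = 0.1479.
Note this equals the original equilibrium occupancy — the Levins extinction-debt result.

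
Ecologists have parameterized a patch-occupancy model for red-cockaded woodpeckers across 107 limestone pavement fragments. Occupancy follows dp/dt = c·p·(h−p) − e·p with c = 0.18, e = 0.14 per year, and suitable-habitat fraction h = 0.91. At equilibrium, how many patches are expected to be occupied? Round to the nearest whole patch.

14

p* = h − e/c = 0.91 − 0.7778 = 0.1322.
Expected occupied patches = N × p* = 107 × 0.1322 = 14.15 ≈ 14.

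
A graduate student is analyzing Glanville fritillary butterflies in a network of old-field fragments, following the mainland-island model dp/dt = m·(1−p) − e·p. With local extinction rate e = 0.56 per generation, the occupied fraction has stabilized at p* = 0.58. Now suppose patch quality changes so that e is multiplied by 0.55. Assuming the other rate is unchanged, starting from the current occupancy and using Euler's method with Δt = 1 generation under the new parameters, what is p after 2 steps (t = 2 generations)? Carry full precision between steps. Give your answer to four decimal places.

0.7143

Balance m(1−p*) = e·p* gives m = e·p*/(1−p*) = 0.56×0.58000/0.42000 = 0.77333.
Starting from p₀ = 0.58000; update p ← p + (dp/dt)·Δt with the new parameters.
t = 1: p = 0.58000 + (+0.14616) = 0.72616
t = 2: p = 0.72616 + (-0.01189) = 0.71427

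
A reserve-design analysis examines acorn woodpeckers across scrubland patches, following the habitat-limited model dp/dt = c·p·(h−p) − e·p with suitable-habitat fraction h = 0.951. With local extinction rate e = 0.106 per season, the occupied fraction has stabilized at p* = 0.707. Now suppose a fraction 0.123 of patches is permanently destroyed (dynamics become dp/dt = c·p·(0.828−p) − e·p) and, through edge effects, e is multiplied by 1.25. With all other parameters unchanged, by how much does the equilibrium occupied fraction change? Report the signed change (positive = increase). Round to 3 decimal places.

Balance c(h−p*) = e gives c = e/(0.951 − 0.70700) = 0.106/0.24400 = 0.43443.
New p* = 0.828 − e/c = 0.828 − 0.13250/0.43443 = 0.52300.
Δp* = 0.52300 − 0.70700 = -0.18400.

-0.184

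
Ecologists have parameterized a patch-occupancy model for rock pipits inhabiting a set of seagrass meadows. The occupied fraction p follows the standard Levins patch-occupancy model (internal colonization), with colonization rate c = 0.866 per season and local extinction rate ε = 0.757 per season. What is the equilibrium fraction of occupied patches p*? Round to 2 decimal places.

0.13

At equilibrium, colonization balances extinction: c·p*·(1−p*) = ε·p*.
So p* = 1 − ε/c = 1 − 0.757/0.866 = 1 − 0.8741 = 0.1259.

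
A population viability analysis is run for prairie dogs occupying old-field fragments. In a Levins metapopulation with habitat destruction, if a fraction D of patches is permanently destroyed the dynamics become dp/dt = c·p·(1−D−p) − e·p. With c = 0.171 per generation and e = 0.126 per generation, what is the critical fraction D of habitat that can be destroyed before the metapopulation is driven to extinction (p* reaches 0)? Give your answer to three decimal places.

0.263

The nontrivial equilibrium is p* = (1−D) − e/c; extinction occurs when this hits zero.
So D_crit = 1 − e/c = 1 − 0.126/0.171 = 1 − 0.7368 = 0.2632.
This equals the undisturbed p*, a classic result of Lande's extension.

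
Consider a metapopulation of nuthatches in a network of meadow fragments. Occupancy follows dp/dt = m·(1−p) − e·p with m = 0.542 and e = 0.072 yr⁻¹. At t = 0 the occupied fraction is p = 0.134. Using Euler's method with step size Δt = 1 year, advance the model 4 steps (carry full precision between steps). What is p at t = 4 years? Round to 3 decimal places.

0.866

Update rule: p ← p + [m·(1−p) − e·p]·Δt with Δt = 1.
step 1: Δp = +0.45972, p = 0.59372
step 2: Δp = +0.17745, p = 0.77118
step 3: Δp = +0.06850, p = 0.83967
step 4: Δp = +0.02644, p = 0.86611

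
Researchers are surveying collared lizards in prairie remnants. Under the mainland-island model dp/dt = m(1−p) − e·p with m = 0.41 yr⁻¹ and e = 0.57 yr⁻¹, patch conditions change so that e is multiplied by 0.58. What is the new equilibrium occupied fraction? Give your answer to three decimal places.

Before: p* = 0.41/(0.41+0.57) = 0.4184.
After: m = 0.41, e = 0.3306; p* = 0.41/0.7406 = 0.5536.

0.554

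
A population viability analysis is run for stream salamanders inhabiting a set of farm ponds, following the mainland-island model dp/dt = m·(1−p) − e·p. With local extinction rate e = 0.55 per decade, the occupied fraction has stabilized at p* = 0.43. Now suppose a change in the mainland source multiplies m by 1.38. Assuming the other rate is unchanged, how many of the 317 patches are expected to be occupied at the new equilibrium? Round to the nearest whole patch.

Balance m(1−p*) = e·p* gives m = e·p*/(1−p*) = 0.55×0.43000/0.57000 = 0.41491.
New p* = m/(m+e) = 0.57258/(0.57258+0.55000) = 0.51006.
Expected occupied = 317 × 0.51006 = 161.69 ≈ 162.

162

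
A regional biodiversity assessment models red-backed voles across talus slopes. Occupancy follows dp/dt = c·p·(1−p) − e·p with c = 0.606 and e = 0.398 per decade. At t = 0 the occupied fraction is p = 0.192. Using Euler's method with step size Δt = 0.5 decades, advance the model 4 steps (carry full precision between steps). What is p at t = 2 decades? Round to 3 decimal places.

0.226

Update rule: p ← p + [c·p·(1−p) − e·p]·Δt with Δt = 0.5.
  1  |  dp/dt·Δt = +0.008798  |  p_1 = 0.200798
  2  |  dp/dt·Δt = +0.008666  |  p_2 = 0.209464
  3  |  dp/dt·Δt = +0.008490  |  p_3 = 0.217954
  4  |  dp/dt·Δt = +0.008274  |  p_4 = 0.226228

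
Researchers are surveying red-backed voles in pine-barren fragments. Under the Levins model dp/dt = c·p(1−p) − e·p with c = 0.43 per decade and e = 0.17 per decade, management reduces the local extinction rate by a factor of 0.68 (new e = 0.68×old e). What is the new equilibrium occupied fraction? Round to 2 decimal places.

0.73

Before: p* = 1 − 0.17/0.43 = 0.6047.
After the change, c = 0.43, e = 0.1156, so p* = 1 − 0.1156/0.43 = 0.7312.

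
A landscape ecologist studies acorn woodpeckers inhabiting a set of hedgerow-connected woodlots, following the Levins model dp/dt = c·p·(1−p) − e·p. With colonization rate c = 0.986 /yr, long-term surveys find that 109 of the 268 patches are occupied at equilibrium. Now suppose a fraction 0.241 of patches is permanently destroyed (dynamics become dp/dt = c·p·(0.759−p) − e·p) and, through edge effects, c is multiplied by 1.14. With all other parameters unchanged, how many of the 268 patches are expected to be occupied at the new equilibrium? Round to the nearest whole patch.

64

Observed p* = 109/268 = 0.40672.
Balance c(1−p*) = e gives e = 0.986×(1 − 0.40672) = 0.58497.
New p* = 0.759 − e/c = 0.759 − 0.58497/1.12404 = 0.23858.
Expected occupied = 268 × 0.23858 = 63.94 ≈ 64.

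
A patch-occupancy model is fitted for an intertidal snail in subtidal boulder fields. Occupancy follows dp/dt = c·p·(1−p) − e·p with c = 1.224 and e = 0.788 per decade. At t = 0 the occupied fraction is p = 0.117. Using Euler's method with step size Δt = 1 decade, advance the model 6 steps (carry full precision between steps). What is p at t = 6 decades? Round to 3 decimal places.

0.316

Update rule: p ← p + [c·p·(1−p) − e·p]·Δt with Δt = 1.
p: 0.11700 → 0.15126  (Δp = +0.03426)
p: 0.15126 → 0.18920  (Δp = +0.03794)
p: 0.18920 → 0.22788  (Δp = +0.03868)
p: 0.22788 → 0.26367  (Δp = +0.03579)
p: 0.26367 → 0.29354  (Δp = +0.02986)
p: 0.29354 → 0.31605  (Δp = +0.02252)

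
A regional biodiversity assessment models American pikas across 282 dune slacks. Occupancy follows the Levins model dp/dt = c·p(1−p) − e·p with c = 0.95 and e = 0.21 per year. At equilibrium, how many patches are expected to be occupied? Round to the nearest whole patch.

220

p* = 1 − e/c = 1 − 0.21/0.95 = 0.7789.
Expected occupied patches = N × p* = 282 × 0.7789 = 219.66 ≈ 220.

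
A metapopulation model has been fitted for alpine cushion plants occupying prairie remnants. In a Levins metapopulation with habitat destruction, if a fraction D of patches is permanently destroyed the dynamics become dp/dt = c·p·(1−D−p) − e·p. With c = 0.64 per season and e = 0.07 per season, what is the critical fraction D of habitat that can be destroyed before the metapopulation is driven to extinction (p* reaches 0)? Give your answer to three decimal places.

0.891

The nontrivial equilibrium is p* = (1−D) − e/c; extinction occurs when this hits zero.
So D_crit = 1 − e/c = 1 − 0.07/0.64 = 1 − 0.1094 = 0.8906.
This equals the undisturbed p*, a classic result of Lande's extension.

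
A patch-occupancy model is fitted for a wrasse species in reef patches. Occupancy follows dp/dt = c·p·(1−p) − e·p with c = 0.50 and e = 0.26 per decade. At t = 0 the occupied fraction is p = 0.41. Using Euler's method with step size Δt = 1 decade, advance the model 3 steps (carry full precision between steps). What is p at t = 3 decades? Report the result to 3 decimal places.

0.446

Update rule: p ← p + [c·p·(1−p) − e·p]·Δt with Δt = 1.
p: 0.41000 → 0.42435  (Δp = +0.01435)
p: 0.42435 → 0.43616  (Δp = +0.01181)
p: 0.43616 → 0.44572  (Δp = +0.00956)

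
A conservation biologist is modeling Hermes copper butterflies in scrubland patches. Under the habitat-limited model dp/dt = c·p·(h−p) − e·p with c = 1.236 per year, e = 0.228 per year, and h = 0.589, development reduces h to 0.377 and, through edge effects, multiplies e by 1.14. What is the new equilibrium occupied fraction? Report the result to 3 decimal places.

0.167

Before: p* = h − e/c = 0.589 − 0.228/1.236 = 0.589 − 0.1845 = 0.4045.
After: c = 1.236, e = 0.25992, h = 0.377; p* = 0.377 − 0.25992/1.236 = 0.1667.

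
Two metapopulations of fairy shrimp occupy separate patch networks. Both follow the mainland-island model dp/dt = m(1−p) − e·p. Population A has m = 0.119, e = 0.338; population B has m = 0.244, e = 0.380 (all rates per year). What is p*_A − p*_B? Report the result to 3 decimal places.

A: p*_A = m/(m+e) = 0.119/0.4570 = 0.2604.
B: p*_B = 0.244/0.6240 = 0.3910.
p*_A − p*_B = 0.2604 − 0.3910 = -0.1306.

-0.131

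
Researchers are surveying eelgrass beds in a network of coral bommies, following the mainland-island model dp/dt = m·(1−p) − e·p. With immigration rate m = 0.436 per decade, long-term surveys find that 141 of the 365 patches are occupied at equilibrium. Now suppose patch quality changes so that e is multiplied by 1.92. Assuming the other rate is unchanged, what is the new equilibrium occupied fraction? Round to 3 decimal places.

0.247

Observed p* = 141/365 = 0.38630.
Balance m(1−p*) = e·p* gives e = m(1−p*)/p* = 0.436×0.61370/0.38630 = 0.69266.
New p* = m/(m+e) = 0.43600/(0.43600+1.32991) = 0.24690.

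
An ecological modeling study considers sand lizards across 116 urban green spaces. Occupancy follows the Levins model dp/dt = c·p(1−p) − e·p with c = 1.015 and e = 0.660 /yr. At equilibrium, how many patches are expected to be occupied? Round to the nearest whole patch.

p* = 1 − e/c = 1 − 0.660/1.015 = 0.3498.
Expected occupied patches = N × p* = 116 × 0.3498 = 40.57 ≈ 41.

41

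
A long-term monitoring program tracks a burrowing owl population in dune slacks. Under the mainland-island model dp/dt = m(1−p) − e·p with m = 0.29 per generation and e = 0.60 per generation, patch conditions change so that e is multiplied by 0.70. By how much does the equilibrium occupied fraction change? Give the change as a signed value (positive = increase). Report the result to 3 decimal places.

Before: p* = 0.29/(0.29+0.60) = 0.3258.
After: m = 0.29, e = 0.42; p* = 0.29/0.7100 = 0.4085.
Δp* = 0.4085 − 0.3258 = +0.0826.

0.083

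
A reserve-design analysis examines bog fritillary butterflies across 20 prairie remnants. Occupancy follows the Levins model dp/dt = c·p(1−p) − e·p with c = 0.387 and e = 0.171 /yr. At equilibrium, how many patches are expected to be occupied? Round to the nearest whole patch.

11

p* = 1 − e/c = 1 − 0.171/0.387 = 0.5581.
Expected occupied patches = N × p* = 20 × 0.5581 = 11.16 ≈ 11.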